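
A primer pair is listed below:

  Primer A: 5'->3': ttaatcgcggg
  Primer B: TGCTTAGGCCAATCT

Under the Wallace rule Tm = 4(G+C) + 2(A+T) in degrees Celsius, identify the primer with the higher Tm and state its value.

Primer B, 44°C

Primer A: A+T=5, G+C=6 → Tm = 2(5)+4(6) = 34°C
Primer B: A+T=8, G+C=7 → Tm = 2(8)+4(7) = 44°C
34°C vs 44°C → primer B is higher.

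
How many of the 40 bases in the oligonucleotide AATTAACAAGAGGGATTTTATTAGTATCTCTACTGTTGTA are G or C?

Scanning the sequence gives T=16, G=7, A=13, C=4.
Total G or C: 7 + 4 = 11

11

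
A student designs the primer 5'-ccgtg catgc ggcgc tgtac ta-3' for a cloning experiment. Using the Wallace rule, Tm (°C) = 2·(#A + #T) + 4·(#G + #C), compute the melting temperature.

Base counts: T=5, A=3, C=7, G=7
A+T = 8, G+C = 14
Tm = 2(8) + 4(14) = 16 + 56 = 72°C

72°C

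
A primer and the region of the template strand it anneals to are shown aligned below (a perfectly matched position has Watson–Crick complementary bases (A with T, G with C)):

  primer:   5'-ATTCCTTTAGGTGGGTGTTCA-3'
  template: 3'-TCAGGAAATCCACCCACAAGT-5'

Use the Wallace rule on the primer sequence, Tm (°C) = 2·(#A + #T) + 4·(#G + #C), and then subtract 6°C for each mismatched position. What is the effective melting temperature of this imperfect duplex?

Primer base counts: A=3, T=9, G=6, C=3 → A+T=12, G+C=9
Perfect-match Tm = 2(12) + 4(9) = 24 + 36 = 60°C
Mismatches (positions where the bases are not complementary): 1 (at position 2)
Effective Tm = 60 − 1×6 = 60 − 6 = 54°C

54°C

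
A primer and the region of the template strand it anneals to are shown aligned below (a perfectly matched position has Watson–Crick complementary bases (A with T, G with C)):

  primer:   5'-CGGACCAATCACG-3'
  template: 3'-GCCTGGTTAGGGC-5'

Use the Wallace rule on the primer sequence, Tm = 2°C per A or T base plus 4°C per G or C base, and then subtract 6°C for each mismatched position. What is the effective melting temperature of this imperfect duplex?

Primer base counts: A=4, T=1, G=3, C=5 → A+T=5, G+C=8
Perfect-match Tm = 2(5) + 4(8) = 10 + 32 = 42°C
Mismatches (positions where the bases are not complementary): 1 (at position 11)
Effective Tm = 42 − 1×6 = 42 − 6 = 36°C

36°C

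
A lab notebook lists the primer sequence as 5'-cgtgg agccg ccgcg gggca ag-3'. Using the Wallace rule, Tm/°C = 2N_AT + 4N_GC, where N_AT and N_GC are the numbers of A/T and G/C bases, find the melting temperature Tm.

G=11, C=7, T=1, A=3
So N_AT = 4 and N_GC = 18.
Tm = 2×4 + 4×18 = 80°C

80°C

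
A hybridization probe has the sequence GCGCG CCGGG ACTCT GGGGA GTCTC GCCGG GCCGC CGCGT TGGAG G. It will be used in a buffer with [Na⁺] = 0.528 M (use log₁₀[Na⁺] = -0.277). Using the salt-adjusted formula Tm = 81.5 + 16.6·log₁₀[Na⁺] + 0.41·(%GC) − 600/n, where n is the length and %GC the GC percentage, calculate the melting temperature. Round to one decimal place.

96.8°C

Length n = 46. Scanning the sequence gives G=22, A=3, C=15, T=6.
G+C = 37, so %GC = 37/46 × 100 = 80.435%
Salt term: 16.6 × (-0.277) = -4.598
GC term: 0.41 × 80.435 = 32.978; length term: −600/46 = −13.043
Tm = 81.5 + (-4.598) + 32.978 − 13.043 = 96.837 → 96.8°C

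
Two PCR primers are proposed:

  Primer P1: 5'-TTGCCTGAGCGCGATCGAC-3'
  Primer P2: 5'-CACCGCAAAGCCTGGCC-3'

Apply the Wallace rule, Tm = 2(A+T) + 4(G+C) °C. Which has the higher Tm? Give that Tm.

Primer P1, 62°C

Primer P1: A+T=7, G+C=12 → Tm = 2(7)+4(12) = 62°C
Primer P2: A+T=5, G+C=12 → Tm = 2(5)+4(12) = 58°C
62°C vs 58°C → primer P1 is higher.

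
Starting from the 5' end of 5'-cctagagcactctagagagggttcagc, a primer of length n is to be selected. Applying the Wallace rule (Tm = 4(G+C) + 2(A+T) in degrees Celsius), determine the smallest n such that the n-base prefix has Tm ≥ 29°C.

First 9 bases: CCTAGAGCA → Tm = 28°C (< 29°C)
First 10 bases: CCTAGAGCAC → Tm = 32°C (≥ 29°C)
Since every base adds ≥2°C, Tm only increases with n, so the threshold is first crossed at n = 10.

n = 10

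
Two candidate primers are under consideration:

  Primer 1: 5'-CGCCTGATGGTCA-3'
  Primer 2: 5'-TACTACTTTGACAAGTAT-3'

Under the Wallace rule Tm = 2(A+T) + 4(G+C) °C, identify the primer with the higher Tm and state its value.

Primer 1: A+T=5, G+C=8 → Tm = 2(5)+4(8) = 42°C
Primer 2: A+T=13, G+C=5 → Tm = 2(13)+4(5) = 46°C
42°C vs 46°C → primer 2 is higher.

Primer 2, 46°C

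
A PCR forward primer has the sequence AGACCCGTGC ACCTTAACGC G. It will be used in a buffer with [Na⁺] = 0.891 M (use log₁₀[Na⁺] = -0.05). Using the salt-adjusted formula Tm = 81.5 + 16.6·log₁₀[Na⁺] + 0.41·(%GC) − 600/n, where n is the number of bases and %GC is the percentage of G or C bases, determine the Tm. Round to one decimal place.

77.5°C

Length n = 21. T=3, G=5, A=5, C=8
G+C = 13, so %GC = 13/21 × 100 = 61.905%
Salt term: 16.6 × (-0.05) = -0.83
GC term: 0.41 × 61.905 = 25.381; length term: −600/21 = −28.571
Tm = 81.5 + (-0.83) + 25.381 − 28.571 = 77.48 → 77.5°C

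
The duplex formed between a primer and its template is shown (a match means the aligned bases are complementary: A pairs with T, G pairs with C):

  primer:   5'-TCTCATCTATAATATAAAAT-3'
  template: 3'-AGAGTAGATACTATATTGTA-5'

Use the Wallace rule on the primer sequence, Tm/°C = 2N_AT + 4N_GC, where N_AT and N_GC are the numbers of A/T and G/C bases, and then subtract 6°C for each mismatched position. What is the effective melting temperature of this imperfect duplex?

Primer base counts: A=9, T=8, G=0, C=3 → A+T=17, G+C=3
Perfect-match Tm = 2(17) + 4(3) = 34 + 12 = 46°C
Mismatches (positions where the bases are not complementary): 2 (at positions 11, 18)
Effective Tm = 46 − 2×6 = 46 − 12 = 34°C

34°C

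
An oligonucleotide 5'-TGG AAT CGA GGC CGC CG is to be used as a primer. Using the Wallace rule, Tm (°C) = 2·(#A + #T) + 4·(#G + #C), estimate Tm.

Scanning the sequence gives G=7, A=3, C=5, T=2.
AT pairs contribute 5, GC pairs contribute 12.
Tm = 2(5) + 4(12) = 10 + 48 = 58°C

58°C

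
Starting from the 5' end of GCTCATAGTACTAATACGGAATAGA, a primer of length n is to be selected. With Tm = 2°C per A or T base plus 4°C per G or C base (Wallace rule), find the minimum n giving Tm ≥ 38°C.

First 13 bases: GCTCATAGTACTA → Tm = 36°C (< 38°C)
First 14 bases: GCTCATAGTACTAA → Tm = 38°C (≥ 38°C)
Since every base adds ≥2°C, Tm only increases with n, so the threshold is first crossed at n = 14.

n = 14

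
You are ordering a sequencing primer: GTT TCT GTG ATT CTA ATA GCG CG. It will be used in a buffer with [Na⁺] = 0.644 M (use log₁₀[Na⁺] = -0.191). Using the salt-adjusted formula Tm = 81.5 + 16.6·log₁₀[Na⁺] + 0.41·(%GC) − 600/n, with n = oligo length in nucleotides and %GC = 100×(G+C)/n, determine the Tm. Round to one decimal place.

Length n = 23. A=4, G=6, T=9, C=4
G+C = 10, so %GC = 10/23 × 100 = 43.478%
Salt term: 16.6 × (-0.191) = -3.171
GC term: 0.41 × 43.478 = 17.826; length term: −600/23 = −26.087
Tm = 81.5 + (-3.171) + 17.826 − 26.087 = 70.068 → 70.1°C

70.1°C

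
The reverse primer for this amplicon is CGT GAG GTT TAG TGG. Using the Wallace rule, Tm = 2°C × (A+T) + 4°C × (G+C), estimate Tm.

Scanning the sequence gives G=7, T=5, C=1, A=2.
So N_AT = 7 and N_GC = 8.
Tm = 4·8 + 2·7 = 32 + 14 = 46°C

46°C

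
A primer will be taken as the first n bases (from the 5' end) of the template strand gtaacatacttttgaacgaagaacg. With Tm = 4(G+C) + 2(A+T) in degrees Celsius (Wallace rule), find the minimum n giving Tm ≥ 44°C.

n = 17

First 16 bases: GTAACATACTTTTGAA → Tm = 40°C (< 44°C)
First 17 bases: GTAACATACTTTTGAAC → Tm = 44°C (≥ 44°C)
Each additional base adds 2°C (A/T) or 4°C (G/C), so Tm is non-decreasing in n; n = 17 is the first length to reach 44°C.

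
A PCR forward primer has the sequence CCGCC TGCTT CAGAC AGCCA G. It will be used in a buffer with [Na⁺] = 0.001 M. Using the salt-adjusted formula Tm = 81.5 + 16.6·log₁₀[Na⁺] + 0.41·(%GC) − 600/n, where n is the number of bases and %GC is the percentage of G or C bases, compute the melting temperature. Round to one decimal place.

Length n = 21. Scanning the sequence gives A=4, C=9, T=3, G=5.
G+C = 14, so %GC = 14/21 × 100 = 66.667%
Salt term: 16.6 × (-3) = -49.8
GC term: 0.41 × 66.667 = 27.333; length term: −600/21 = −28.571
Tm = 81.5 + (-49.8) + 27.333 − 28.571 = 30.462 → 30.5°C

30.5°C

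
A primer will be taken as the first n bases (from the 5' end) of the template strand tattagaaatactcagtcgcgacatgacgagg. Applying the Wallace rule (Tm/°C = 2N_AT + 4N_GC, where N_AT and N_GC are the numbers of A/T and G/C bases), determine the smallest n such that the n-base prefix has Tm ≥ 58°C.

n = 21

First 20 bases: TATTAGAAATACTCAGTCGC → Tm = 54°C (< 58°C)
First 21 bases: TATTAGAAATACTCAGTCGCG → Tm = 58°C (≥ 58°C)
Since every base adds ≥2°C, Tm only increases with n, so the threshold is first crossed at n = 21.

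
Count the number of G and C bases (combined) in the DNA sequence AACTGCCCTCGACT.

Base counts: T=3, A=3, G=2, C=6
G+C = 2 + 6 = 8

8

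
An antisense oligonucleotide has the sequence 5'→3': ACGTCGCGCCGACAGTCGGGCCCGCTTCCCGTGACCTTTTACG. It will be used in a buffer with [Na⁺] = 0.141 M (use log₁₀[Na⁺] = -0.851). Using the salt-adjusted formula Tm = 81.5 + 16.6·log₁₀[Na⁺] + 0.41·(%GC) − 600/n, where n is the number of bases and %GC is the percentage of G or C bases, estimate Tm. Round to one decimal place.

Length n = 43. Scanning the sequence gives C=17, A=5, G=12, T=9.
G+C = 29, so %GC = 29/43 × 100 = 67.442%
Salt term: 16.6 × (-0.851) = -14.127
GC term: 0.41 × 67.442 = 27.651; length term: −600/43 = −13.953
Tm = 81.5 + (-14.127) + 27.651 − 13.953 = 81.071 → 81.1°C

81.1°C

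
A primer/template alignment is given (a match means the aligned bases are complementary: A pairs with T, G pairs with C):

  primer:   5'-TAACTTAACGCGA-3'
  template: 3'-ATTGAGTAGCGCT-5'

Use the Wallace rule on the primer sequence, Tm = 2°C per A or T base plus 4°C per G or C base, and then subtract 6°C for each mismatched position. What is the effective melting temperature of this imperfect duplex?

24°C

Primer base counts: A=5, T=3, G=2, C=3 → A+T=8, G+C=5
Perfect-match Tm = 2(8) + 4(5) = 16 + 20 = 36°C
Mismatches (positions where the bases are not complementary): 2 (at positions 6, 8)
Effective Tm = 36 − 2×6 = 36 − 12 = 24°C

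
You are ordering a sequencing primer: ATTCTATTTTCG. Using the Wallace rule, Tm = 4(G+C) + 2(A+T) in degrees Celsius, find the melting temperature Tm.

Counting bases: A=2, T=7, G=1, C=2
AT pairs contribute 9, GC pairs contribute 3.
Tm = 2×9 + 4×3 = 30°C

30°C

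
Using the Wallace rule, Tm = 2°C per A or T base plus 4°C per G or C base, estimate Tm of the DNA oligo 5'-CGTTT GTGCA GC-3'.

A=1, T=4, C=3, G=4
A+T = 5, G+C = 7
Tm = 2×5 + 4×7 = 38°C

38°C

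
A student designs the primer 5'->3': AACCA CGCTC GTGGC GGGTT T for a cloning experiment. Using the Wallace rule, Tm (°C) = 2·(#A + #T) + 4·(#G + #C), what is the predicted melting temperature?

Counting bases: T=5, G=7, A=3, C=6
So N_AT = 8 and N_GC = 13.
Tm = 4·13 + 2·8 = 52 + 16 = 68°C

68°C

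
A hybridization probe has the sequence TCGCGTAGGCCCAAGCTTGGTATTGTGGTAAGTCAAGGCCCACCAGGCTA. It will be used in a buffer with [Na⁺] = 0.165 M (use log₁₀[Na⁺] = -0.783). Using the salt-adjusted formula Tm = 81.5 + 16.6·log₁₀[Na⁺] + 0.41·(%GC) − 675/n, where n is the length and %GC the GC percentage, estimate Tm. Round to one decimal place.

78.0°C

Length n = 50. Counting bases: T=11, G=15, A=11, C=13
G+C = 28, so %GC = 28/50 × 100 = 56%
Salt term: 16.6 × (-0.783) = -12.998
GC term: 0.41 × 56 = 22.96; length term: −675/50 = −13.5
Tm = 81.5 + (-12.998) + 22.96 − 13.5 = 77.962 → 78.0°C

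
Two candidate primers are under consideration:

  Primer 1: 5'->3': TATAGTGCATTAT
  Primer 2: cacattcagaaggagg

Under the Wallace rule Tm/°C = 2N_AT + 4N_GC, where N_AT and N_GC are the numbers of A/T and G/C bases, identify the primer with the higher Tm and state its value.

Primer 1: A+T=10, G+C=3 → Tm = 2(10)+4(3) = 32°C
Primer 2: A+T=8, G+C=8 → Tm = 2(8)+4(8) = 48°C
32°C vs 48°C → primer 2 is higher.

Primer 2, 48°C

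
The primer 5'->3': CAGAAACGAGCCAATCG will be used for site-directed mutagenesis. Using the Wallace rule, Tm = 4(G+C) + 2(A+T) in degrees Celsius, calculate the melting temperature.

52°C

G=4, A=7, C=5, T=1
AT pairs contribute 8, GC pairs contribute 9.
Tm = 2×8 + 4×9 = 52°C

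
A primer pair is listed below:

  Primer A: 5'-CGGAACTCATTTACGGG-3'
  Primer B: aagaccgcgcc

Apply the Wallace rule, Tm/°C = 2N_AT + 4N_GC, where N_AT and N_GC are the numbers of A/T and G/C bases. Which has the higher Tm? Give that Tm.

Primer A: A+T=8, G+C=9 → Tm = 2(8)+4(9) = 52°C
Primer B: A+T=3, G+C=8 → Tm = 2(3)+4(8) = 38°C
52°C vs 38°C → primer A is higher.

Primer A, 52°C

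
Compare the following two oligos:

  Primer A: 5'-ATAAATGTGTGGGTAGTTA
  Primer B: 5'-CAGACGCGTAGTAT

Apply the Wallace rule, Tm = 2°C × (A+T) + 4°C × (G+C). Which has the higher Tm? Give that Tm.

Primer A, 50°C

Primer A: A+T=13, G+C=6 → Tm = 2(13)+4(6) = 50°C
Primer B: A+T=7, G+C=7 → Tm = 2(7)+4(7) = 42°C
50°C vs 42°C → primer A is higher.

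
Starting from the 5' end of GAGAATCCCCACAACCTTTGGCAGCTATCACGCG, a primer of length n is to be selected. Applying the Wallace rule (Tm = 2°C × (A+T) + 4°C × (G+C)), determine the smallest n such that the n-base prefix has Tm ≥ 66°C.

First 21 bases: GAGAATCCCCACAACCTTTGG → Tm = 64°C (< 66°C)
First 22 bases: GAGAATCCCCACAACCTTTGGC → Tm = 68°C (≥ 66°C)
Each additional base adds 2°C (A/T) or 4°C (G/C), so Tm is non-decreasing in n; n = 22 is the first length to reach 66°C.

n = 22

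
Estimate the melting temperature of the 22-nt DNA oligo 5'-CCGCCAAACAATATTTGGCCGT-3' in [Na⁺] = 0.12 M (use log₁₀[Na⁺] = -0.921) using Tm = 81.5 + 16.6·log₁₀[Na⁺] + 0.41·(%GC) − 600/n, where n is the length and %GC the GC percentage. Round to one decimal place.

Length n = 22. Counting bases: C=7, T=5, A=6, G=4
G+C = 11, so %GC = 11/22 × 100 = 50%
Salt term: 16.6 × (-0.921) = -15.289
GC term: 0.41 × 50 = 20.5; length term: −600/22 = −27.273
Tm = 81.5 + (-15.289) + 20.5 − 27.273 = 59.438 → 59.4°C

59.4°C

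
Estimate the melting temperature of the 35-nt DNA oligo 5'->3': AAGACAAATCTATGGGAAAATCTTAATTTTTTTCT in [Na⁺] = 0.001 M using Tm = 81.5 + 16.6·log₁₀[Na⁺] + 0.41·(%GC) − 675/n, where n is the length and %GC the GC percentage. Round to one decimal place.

21.8°C

Length n = 35. Counting bases: G=4, C=4, T=14, A=13
G+C = 8, so %GC = 8/35 × 100 = 22.857%
Salt term: 16.6 × (-3) = -49.8
GC term: 0.41 × 22.857 = 9.371; length term: −675/35 = −19.286
Tm = 81.5 + (-49.8) + 9.371 − 19.286 = 21.785 → 21.8°C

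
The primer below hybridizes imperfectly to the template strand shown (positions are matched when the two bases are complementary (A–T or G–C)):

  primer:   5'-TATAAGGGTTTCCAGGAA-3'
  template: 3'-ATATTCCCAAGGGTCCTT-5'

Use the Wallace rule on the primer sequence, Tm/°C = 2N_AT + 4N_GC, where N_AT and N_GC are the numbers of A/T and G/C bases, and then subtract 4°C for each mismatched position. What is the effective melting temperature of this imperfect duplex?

46°C

Primer base counts: A=6, T=5, G=5, C=2 → A+T=11, G+C=7
Perfect-match Tm = 2(11) + 4(7) = 22 + 28 = 50°C
Mismatches (positions where the bases are not complementary): 1 (at position 11)
Effective Tm = 50 − 1×4 = 50 − 4 = 46°C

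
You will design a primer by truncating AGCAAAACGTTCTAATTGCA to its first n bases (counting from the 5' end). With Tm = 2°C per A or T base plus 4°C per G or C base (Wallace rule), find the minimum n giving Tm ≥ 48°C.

n = 18

First 17 bases: AGCAAAACGTTCTAATT → Tm = 44°C (< 48°C)
First 18 bases: AGCAAAACGTTCTAATTG → Tm = 48°C (≥ 48°C)
Since every base adds ≥2°C, Tm only increases with n, so the threshold is first crossed at n = 18.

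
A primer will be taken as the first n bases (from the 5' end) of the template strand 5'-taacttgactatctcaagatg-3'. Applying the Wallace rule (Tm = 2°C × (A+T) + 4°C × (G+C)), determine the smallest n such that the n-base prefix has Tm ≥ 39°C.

First 14 bases: TAACTTGACTATCT → Tm = 36°C (< 39°C)
First 15 bases: TAACTTGACTATCTC → Tm = 40°C (≥ 39°C)
Since every base adds ≥2°C, Tm only increases with n, so the threshold is first crossed at n = 15.

n = 15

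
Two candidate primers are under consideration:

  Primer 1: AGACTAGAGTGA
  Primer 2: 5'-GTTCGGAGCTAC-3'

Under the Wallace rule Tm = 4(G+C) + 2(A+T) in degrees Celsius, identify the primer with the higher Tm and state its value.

Primer 1: A+T=7, G+C=5 → Tm = 2(7)+4(5) = 34°C
Primer 2: A+T=5, G+C=7 → Tm = 2(5)+4(7) = 38°C
34°C vs 38°C → primer 2 is higher.

Primer 2, 38°C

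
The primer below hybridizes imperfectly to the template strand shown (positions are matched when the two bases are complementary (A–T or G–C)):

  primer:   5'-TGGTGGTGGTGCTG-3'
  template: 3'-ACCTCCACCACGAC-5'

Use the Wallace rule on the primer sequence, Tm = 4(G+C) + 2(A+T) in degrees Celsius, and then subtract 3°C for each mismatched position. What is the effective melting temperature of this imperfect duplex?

43°C

Primer base counts: A=0, T=5, G=8, C=1 → A+T=5, G+C=9
Perfect-match Tm = 2(5) + 4(9) = 10 + 36 = 46°C
Mismatches (positions where the bases are not complementary): 1 (at position 4)
Effective Tm = 46 − 1×3 = 46 − 3 = 43°C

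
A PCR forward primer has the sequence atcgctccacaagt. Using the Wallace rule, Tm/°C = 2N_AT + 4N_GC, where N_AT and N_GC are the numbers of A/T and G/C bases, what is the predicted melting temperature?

42°C

C=5, G=2, A=4, T=3
AT pairs contribute 7, GC pairs contribute 7.
Tm = 4·7 + 2·7 = 28 + 14 = 42°C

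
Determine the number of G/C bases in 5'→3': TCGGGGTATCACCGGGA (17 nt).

11

Counting bases: C=4, T=3, A=3, G=7
Total G or C: 7 + 4 = 11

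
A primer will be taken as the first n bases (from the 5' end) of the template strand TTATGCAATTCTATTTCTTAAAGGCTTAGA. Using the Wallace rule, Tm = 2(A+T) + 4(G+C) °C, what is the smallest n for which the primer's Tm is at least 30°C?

n = 12

First 11 bases: TTATGCAATTC → Tm = 28°C (< 30°C)
First 12 bases: TTATGCAATTCT → Tm = 30°C (≥ 30°C)
Since every base adds ≥2°C, Tm only increases with n, so the threshold is first crossed at n = 12.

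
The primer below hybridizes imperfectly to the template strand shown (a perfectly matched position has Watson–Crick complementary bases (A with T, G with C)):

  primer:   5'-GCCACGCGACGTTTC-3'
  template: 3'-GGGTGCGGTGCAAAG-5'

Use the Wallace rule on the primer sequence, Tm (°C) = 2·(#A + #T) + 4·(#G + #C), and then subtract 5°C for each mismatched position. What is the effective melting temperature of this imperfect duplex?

Primer base counts: A=2, T=3, G=4, C=6 → A+T=5, G+C=10
Perfect-match Tm = 2(5) + 4(10) = 10 + 40 = 50°C
Mismatches (positions where the bases are not complementary): 2 (at positions 1, 8)
Effective Tm = 50 − 2×5 = 50 − 10 = 40°C

40°C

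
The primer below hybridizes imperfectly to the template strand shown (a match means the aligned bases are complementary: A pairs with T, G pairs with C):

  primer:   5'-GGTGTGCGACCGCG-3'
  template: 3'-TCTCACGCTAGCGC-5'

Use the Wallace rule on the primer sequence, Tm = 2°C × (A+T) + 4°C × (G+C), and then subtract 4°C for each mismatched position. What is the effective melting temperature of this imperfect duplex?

38°C

Primer base counts: A=1, T=2, G=7, C=4 → A+T=3, G+C=11
Perfect-match Tm = 2(3) + 4(11) = 6 + 44 = 50°C
Mismatches (positions where the bases are not complementary): 3 (at positions 1, 3, 10)
Effective Tm = 50 − 3×4 = 50 − 12 = 38°C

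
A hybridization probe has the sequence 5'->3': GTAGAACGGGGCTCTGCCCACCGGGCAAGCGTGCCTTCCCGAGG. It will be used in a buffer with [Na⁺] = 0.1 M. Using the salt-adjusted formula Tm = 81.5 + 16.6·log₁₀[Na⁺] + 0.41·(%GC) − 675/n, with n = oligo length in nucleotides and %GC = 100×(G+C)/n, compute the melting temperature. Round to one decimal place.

78.4°C

Length n = 44. Base counts: G=16, T=6, A=7, C=15
G+C = 31, so %GC = 31/44 × 100 = 70.455%
Salt term: 16.6 × (-1) = -16.6
GC term: 0.41 × 70.455 = 28.887; length term: −675/44 = −15.341
Tm = 81.5 + (-16.6) + 28.887 − 15.341 = 78.446 → 78.4°C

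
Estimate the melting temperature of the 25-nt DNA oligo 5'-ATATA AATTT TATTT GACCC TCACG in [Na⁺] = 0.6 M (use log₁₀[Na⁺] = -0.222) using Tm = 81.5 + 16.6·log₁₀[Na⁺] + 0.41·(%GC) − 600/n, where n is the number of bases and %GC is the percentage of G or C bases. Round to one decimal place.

65.3°C

Length n = 25. T=10, C=5, A=8, G=2
G+C = 7, so %GC = 7/25 × 100 = 28%
Salt term: 16.6 × (-0.222) = -3.685
GC term: 0.41 × 28 = 11.48; length term: −600/25 = −24
Tm = 81.5 + (-3.685) + 11.48 − 24 = 65.295 → 65.3°C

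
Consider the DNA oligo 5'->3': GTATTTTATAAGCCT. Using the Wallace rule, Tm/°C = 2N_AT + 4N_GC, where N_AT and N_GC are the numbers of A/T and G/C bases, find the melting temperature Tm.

Base counts: T=7, G=2, C=2, A=4
AT pairs contribute 11, GC pairs contribute 4.
Tm = 2×11 + 4×4 = 38°C

38°C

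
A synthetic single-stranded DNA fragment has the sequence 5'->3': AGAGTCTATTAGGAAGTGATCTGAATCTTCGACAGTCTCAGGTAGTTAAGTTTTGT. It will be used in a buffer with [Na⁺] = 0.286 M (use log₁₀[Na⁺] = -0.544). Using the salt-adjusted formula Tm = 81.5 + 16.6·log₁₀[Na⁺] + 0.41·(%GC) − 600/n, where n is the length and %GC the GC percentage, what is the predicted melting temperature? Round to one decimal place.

77.1°C

Length n = 56. Scanning the sequence gives G=14, C=7, T=20, A=15.
G+C = 21, so %GC = 21/56 × 100 = 37.5%
Salt term: 16.6 × (-0.544) = -9.03
GC term: 0.41 × 37.5 = 15.375; length term: −600/56 = −10.714
Tm = 81.5 + (-9.03) + 15.375 − 10.714 = 77.131 → 77.1°C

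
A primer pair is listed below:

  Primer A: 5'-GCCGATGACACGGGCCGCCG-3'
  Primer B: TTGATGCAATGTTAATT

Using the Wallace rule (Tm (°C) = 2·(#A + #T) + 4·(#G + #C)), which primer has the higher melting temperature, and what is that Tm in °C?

Primer A, 72°C

Primer A: A+T=4, G+C=16 → Tm = 2(4)+4(16) = 72°C
Primer B: A+T=13, G+C=4 → Tm = 2(13)+4(4) = 42°C
72°C vs 42°C → primer A is higher.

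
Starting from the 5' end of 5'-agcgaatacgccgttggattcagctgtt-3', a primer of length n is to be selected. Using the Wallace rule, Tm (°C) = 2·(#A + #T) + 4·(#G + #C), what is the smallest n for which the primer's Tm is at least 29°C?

First 9 bases: AGCGAATAC → Tm = 26°C (< 29°C)
First 10 bases: AGCGAATACG → Tm = 30°C (≥ 29°C)
Each additional base adds 2°C (A/T) or 4°C (G/C), so Tm is non-decreasing in n; n = 10 is the first length to reach 29°C.

n = 10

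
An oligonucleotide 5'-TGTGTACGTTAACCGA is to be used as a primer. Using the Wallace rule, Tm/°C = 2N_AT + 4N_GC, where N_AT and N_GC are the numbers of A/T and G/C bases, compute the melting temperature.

T=5, A=4, G=4, C=3
AT pairs contribute 9, GC pairs contribute 7.
Tm = 2×9 + 4×7 = 46°C

46°C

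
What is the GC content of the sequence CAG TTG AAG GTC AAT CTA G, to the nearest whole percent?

Base counts: A=6, G=5, C=3, T=5
G+C = 5 + 3 = 8 out of 19 bases
%GC = 8/19 × 100 = 42.11% ≈ 42%

42%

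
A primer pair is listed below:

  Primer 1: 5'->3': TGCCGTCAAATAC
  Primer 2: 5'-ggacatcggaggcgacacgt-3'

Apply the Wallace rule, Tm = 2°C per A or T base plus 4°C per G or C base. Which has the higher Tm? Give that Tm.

Primer 1: A+T=7, G+C=6 → Tm = 2(7)+4(6) = 38°C
Primer 2: A+T=7, G+C=13 → Tm = 2(7)+4(13) = 66°C
38°C vs 66°C → primer 2 is higher.

Primer 2, 66°C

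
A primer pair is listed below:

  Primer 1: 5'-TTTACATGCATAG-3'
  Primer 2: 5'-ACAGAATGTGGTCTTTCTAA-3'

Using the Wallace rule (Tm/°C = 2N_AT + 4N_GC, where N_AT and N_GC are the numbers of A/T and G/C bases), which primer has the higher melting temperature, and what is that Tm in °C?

Primer 1: A+T=9, G+C=4 → Tm = 2(9)+4(4) = 34°C
Primer 2: A+T=13, G+C=7 → Tm = 2(13)+4(7) = 54°C
34°C vs 54°C → primer 2 is higher.

Primer 2, 54°C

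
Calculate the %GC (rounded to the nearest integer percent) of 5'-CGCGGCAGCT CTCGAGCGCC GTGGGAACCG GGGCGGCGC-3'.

82%

Scanning the sequence gives G=18, C=14, A=4, T=3.
G+C = 18 + 14 = 32 out of 39 bases
%GC = 32/39 × 100 = 82.05% ≈ 82%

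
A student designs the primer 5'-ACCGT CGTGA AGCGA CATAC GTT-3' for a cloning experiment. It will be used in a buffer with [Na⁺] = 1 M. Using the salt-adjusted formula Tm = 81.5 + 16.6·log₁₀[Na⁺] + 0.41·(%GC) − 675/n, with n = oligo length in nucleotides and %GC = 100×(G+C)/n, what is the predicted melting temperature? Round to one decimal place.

73.5°C

Length n = 23. Base counts: G=6, C=6, T=5, A=6
G+C = 12, so %GC = 12/23 × 100 = 52.174%
Salt term: 16.6 × (0) = 0
GC term: 0.41 × 52.174 = 21.391; length term: −675/23 = −29.348
Tm = 81.5 + (0) + 21.391 − 29.348 = 73.543 → 73.5°C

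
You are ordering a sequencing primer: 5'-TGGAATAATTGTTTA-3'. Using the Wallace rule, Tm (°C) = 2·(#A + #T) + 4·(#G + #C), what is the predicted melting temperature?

Scanning the sequence gives A=5, C=0, G=3, T=7.
A+T = 12, G+C = 3
Tm = 2×12 + 4×3 = 36°C

36°C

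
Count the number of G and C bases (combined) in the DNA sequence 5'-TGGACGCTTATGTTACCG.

Base counts: T=6, G=5, A=3, C=4
Total G or C: 5 + 4 = 9

9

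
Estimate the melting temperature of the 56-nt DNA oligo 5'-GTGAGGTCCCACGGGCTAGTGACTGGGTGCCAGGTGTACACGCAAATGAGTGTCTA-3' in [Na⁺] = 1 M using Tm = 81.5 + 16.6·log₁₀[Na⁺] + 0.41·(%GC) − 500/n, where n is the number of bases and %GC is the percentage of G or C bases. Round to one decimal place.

Length n = 56. Base counts: C=12, G=20, T=12, A=12
G+C = 32, so %GC = 32/56 × 100 = 57.143%
Salt term: 16.6 × (0) = 0
GC term: 0.41 × 57.143 = 23.429; length term: −500/56 = −8.929
Tm = 81.5 + (0) + 23.429 − 8.929 = 96 → 96.0°C

96.0°C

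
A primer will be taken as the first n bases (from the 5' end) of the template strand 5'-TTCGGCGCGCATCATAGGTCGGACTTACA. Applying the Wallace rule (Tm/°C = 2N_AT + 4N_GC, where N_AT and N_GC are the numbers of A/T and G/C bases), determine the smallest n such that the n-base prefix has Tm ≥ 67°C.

First 20 bases: TTCGGCGCGCATCATAGGTC → Tm = 64°C (< 67°C)
First 21 bases: TTCGGCGCGCATCATAGGTCG → Tm = 68°C (≥ 67°C)
Since every base adds ≥2°C, Tm only increases with n, so the threshold is first crossed at n = 21.

n = 21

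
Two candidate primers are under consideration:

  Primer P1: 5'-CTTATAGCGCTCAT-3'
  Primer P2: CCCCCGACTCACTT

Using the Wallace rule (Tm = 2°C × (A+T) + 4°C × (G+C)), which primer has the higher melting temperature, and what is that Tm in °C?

Primer P1: A+T=8, G+C=6 → Tm = 2(8)+4(6) = 40°C
Primer P2: A+T=5, G+C=9 → Tm = 2(5)+4(9) = 46°C
40°C vs 46°C → primer P2 is higher.

Primer P2, 46°C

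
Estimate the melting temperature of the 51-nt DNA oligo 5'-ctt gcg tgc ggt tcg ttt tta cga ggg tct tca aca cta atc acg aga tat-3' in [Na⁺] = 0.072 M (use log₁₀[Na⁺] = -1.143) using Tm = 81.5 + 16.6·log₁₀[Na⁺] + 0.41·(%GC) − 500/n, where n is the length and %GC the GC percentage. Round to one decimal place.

Length n = 51. Base counts: G=12, A=11, T=17, C=11
G+C = 23, so %GC = 23/51 × 100 = 45.098%
Salt term: 16.6 × (-1.143) = -18.974
GC term: 0.41 × 45.098 = 18.49; length term: −500/51 = −9.804
Tm = 81.5 + (-18.974) + 18.49 − 9.804 = 71.212 → 71.2°C

71.2°C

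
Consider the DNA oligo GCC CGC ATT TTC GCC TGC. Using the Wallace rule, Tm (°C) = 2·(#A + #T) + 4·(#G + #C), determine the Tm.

Base counts: T=5, G=4, C=8, A=1
AT pairs contribute 6, GC pairs contribute 12.
Tm = 2×6 + 4×12 = 60°C

60°C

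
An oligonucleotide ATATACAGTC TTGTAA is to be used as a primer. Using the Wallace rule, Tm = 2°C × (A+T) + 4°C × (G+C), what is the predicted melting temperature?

40°C

Base counts: C=2, A=6, G=2, T=6
AT pairs contribute 12, GC pairs contribute 4.
Tm = 2(12) + 4(4) = 24 + 16 = 40°C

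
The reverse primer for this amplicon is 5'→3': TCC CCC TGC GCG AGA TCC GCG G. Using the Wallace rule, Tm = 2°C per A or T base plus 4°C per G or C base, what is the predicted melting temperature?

78°C

Scanning the sequence gives G=7, A=2, T=3, C=10.
A+T = 5, G+C = 17
Tm = 2×5 + 4×17 = 78°C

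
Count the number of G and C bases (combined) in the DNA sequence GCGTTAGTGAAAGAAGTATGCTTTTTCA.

10

Base counts: G=7, C=3, T=10, A=8
G+C = 7 + 3 = 10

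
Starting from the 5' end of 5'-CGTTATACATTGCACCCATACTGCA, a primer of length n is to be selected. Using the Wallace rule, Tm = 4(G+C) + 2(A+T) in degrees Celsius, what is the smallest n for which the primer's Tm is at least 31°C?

n = 12

First 11 bases: CGTTATACATT → Tm = 28°C (< 31°C)
First 12 bases: CGTTATACATTG → Tm = 32°C (≥ 31°C)
Since every base adds ≥2°C, Tm only increases with n, so the threshold is first crossed at n = 12.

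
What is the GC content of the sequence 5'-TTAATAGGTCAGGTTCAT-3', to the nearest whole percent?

33%

Counting bases: G=4, T=7, A=5, C=2
G+C = 4 + 2 = 6 out of 18 bases
%GC = 6/18 × 100 = 33.33% ≈ 33%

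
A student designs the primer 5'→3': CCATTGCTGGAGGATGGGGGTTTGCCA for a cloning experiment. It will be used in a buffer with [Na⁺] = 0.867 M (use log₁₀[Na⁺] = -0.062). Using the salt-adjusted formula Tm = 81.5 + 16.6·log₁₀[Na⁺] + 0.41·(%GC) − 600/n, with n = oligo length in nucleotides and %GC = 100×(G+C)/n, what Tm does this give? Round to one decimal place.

Length n = 27. C=5, A=4, G=11, T=7
G+C = 16, so %GC = 16/27 × 100 = 59.259%
Salt term: 16.6 × (-0.062) = -1.029
GC term: 0.41 × 59.259 = 24.296; length term: −600/27 = −22.222
Tm = 81.5 + (-1.029) + 24.296 − 22.222 = 82.545 → 82.5°C

82.5°C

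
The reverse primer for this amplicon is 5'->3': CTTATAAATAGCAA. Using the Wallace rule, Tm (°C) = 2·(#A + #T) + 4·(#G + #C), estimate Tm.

G=1, A=7, C=2, T=4
AT pairs contribute 11, GC pairs contribute 3.
Tm = 4·3 + 2·11 = 12 + 22 = 34°C

34°C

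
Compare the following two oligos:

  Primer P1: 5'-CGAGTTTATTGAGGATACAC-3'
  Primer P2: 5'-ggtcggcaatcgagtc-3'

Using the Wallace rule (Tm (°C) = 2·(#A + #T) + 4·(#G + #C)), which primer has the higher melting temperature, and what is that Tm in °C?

Primer P1: A+T=12, G+C=8 → Tm = 2(12)+4(8) = 56°C
Primer P2: A+T=6, G+C=10 → Tm = 2(6)+4(10) = 52°C
56°C vs 52°C → primer P1 is higher.

Primer P1, 56°C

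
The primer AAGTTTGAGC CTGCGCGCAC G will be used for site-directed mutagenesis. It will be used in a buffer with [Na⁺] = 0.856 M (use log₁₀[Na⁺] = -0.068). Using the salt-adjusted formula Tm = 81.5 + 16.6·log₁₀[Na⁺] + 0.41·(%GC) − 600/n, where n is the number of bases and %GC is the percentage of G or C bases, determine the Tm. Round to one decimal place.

Length n = 21. C=6, T=4, G=7, A=4
G+C = 13, so %GC = 13/21 × 100 = 61.905%
Salt term: 16.6 × (-0.068) = -1.129
GC term: 0.41 × 61.905 = 25.381; length term: −600/21 = −28.571
Tm = 81.5 + (-1.129) + 25.381 − 28.571 = 77.181 → 77.2°C

77.2°C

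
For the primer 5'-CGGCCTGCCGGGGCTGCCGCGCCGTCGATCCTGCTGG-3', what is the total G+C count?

30

Scanning the sequence gives C=15, G=15, T=6, A=1.
Total G or C: 15 + 15 = 30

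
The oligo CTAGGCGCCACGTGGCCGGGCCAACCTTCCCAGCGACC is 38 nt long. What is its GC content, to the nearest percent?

74%

Counting bases: A=6, C=17, T=4, G=11
G+C = 11 + 17 = 28 out of 38 bases
%GC = 28/38 × 100 = 73.68% ≈ 74%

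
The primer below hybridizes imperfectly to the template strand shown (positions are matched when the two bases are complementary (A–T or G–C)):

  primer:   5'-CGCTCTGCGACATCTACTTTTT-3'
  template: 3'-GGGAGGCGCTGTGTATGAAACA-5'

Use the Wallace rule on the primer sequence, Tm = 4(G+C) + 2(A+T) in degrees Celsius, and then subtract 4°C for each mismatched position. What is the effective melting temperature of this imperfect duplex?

Primer base counts: A=3, T=9, G=3, C=7 → A+T=12, G+C=10
Perfect-match Tm = 2(12) + 4(10) = 24 + 40 = 64°C
Mismatches (positions where the bases are not complementary): 5 (at positions 2, 6, 13, 14, 21)
Effective Tm = 64 − 5×4 = 64 − 20 = 44°C

44°C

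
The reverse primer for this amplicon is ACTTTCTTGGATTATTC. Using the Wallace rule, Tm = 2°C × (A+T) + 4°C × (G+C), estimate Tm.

44°C

G=2, A=3, C=3, T=9
A+T = 12, G+C = 5
Tm = 2×12 + 4×5 = 44°C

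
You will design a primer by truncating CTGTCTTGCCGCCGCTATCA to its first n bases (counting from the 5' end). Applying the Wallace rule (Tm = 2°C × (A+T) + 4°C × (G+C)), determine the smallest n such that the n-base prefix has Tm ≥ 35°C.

n = 11

First 10 bases: CTGTCTTGCC → Tm = 32°C (< 35°C)
First 11 bases: CTGTCTTGCCG → Tm = 36°C (≥ 35°C)
Each additional base adds 2°C (A/T) or 4°C (G/C), so Tm is non-decreasing in n; n = 11 is the first length to reach 35°C.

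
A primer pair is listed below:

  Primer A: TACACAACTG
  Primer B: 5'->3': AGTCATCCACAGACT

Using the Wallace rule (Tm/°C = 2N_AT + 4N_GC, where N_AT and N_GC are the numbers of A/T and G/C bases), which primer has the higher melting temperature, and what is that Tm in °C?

Primer A: A+T=6, G+C=4 → Tm = 2(6)+4(4) = 28°C
Primer B: A+T=8, G+C=7 → Tm = 2(8)+4(7) = 44°C
28°C vs 44°C → primer B is higher.

Primer B, 44°C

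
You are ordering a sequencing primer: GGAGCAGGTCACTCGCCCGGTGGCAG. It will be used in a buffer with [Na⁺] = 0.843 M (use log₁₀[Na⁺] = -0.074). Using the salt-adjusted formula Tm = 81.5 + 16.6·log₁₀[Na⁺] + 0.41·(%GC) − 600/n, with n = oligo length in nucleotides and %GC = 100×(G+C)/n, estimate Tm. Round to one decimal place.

87.2°C

Length n = 26. Scanning the sequence gives C=8, G=11, T=3, A=4.
G+C = 19, so %GC = 19/26 × 100 = 73.077%
Salt term: 16.6 × (-0.074) = -1.228
GC term: 0.41 × 73.077 = 29.962; length term: −600/26 = −23.077
Tm = 81.5 + (-1.228) + 29.962 − 23.077 = 87.157 → 87.2°C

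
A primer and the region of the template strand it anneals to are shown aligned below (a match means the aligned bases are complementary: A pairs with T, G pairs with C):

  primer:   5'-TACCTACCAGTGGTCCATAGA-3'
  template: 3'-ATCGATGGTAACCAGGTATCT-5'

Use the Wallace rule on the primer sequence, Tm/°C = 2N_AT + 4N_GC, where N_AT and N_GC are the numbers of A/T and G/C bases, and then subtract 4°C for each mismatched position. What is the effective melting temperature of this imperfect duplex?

Primer base counts: A=6, T=5, G=4, C=6 → A+T=11, G+C=10
Perfect-match Tm = 2(11) + 4(10) = 22 + 40 = 62°C
Mismatches (positions where the bases are not complementary): 2 (at positions 3, 10)
Effective Tm = 62 − 2×4 = 62 − 8 = 54°C

54°C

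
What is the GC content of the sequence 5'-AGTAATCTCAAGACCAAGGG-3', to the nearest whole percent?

45%

Scanning the sequence gives G=5, C=4, A=8, T=3.
G+C = 5 + 4 = 9 out of 20 bases
%GC = 9/20 × 100 = 45% ≈ 45%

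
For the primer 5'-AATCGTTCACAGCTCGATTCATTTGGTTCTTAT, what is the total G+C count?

C=7, T=14, A=7, G=5
Total G or C: 5 + 7 = 12

12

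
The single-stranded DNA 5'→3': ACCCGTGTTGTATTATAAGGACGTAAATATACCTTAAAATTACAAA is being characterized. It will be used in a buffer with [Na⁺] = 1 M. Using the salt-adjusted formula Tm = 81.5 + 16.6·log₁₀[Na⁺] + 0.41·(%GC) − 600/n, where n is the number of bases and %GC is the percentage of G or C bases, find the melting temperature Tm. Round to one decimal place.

80.0°C

Length n = 46. T=14, A=19, G=6, C=7
G+C = 13, so %GC = 13/46 × 100 = 28.261%
Salt term: 16.6 × (0) = 0
GC term: 0.41 × 28.261 = 11.587; length term: −600/46 = −13.043
Tm = 81.5 + (0) + 11.587 − 13.043 = 80.044 → 80.0°C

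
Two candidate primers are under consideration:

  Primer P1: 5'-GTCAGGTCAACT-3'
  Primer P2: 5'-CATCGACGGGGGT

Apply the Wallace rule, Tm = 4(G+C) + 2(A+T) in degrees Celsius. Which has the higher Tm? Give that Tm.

Primer P1: A+T=6, G+C=6 → Tm = 2(6)+4(6) = 36°C
Primer P2: A+T=4, G+C=9 → Tm = 2(4)+4(9) = 44°C
36°C vs 44°C → primer P2 is higher.

Primer P2, 44°C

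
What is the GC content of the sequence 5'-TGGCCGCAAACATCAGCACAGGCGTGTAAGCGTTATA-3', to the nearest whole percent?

51%

A=11, G=10, C=9, T=7
G+C = 10 + 9 = 19 out of 37 bases
%GC = 19/37 × 100 = 51.35% ≈ 51%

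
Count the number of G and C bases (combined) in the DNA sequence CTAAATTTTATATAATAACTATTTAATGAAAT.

A=15, T=14, C=2, G=1
Total G or C: 1 + 2 = 3

3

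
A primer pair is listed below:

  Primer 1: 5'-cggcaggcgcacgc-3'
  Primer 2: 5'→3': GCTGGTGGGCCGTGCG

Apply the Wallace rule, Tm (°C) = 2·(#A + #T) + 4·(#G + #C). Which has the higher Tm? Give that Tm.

Primer 2, 58°C

Primer 1: A+T=2, G+C=12 → Tm = 2(2)+4(12) = 52°C
Primer 2: A+T=3, G+C=13 → Tm = 2(3)+4(13) = 58°C
52°C vs 58°C → primer 2 is higher.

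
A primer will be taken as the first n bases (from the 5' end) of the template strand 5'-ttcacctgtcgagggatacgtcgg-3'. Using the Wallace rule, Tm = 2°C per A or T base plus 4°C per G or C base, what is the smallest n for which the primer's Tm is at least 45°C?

First 14 bases: TTCACCTGTCGAGG → Tm = 44°C (< 45°C)
First 15 bases: TTCACCTGTCGAGGG → Tm = 48°C (≥ 45°C)
Since every base adds ≥2°C, Tm only increases with n, so the threshold is first crossed at n = 15.

n = 15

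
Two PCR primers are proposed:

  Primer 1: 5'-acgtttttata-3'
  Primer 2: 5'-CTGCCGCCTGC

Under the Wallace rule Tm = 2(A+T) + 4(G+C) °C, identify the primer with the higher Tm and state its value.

Primer 2, 40°C

Primer 1: A+T=9, G+C=2 → Tm = 2(9)+4(2) = 26°C
Primer 2: A+T=2, G+C=9 → Tm = 2(2)+4(9) = 40°C
26°C vs 40°C → primer 2 is higher.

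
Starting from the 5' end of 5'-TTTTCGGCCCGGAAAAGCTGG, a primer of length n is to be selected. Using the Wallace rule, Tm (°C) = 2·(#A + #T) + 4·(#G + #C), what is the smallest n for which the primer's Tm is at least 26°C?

First 8 bases: TTTTCGGC → Tm = 24°C (< 26°C)
First 9 bases: TTTTCGGCC → Tm = 28°C (≥ 26°C)
Since every base adds ≥2°C, Tm only increases with n, so the threshold is first crossed at n = 9.

n = 9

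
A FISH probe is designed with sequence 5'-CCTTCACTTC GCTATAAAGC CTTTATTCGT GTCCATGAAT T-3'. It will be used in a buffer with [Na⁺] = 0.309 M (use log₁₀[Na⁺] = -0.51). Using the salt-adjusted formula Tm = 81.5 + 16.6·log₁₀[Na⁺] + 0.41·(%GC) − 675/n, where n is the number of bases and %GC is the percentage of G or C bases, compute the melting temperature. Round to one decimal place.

Length n = 41. Base counts: T=16, A=9, C=11, G=5
G+C = 16, so %GC = 16/41 × 100 = 39.024%
Salt term: 16.6 × (-0.51) = -8.466
GC term: 0.41 × 39.024 = 16; length term: −675/41 = −16.463
Tm = 81.5 + (-8.466) + 16 − 16.463 = 72.571 → 72.6°C

72.6°C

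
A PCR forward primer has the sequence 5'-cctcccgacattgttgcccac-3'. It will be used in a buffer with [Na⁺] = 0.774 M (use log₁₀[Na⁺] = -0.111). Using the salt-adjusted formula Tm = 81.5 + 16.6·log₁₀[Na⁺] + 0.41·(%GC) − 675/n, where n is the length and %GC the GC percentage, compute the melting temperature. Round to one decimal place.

Length n = 21. Base counts: T=5, G=3, A=3, C=10
G+C = 13, so %GC = 13/21 × 100 = 61.905%
Salt term: 16.6 × (-0.111) = -1.843
GC term: 0.41 × 61.905 = 25.381; length term: −675/21 = −32.143
Tm = 81.5 + (-1.843) + 25.381 − 32.143 = 72.895 → 72.9°C

72.9°C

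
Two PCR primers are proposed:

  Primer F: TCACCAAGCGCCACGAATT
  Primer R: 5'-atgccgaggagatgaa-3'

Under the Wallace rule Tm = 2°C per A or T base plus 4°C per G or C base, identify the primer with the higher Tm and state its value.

Primer F: A+T=9, G+C=10 → Tm = 2(9)+4(10) = 58°C
Primer R: A+T=8, G+C=8 → Tm = 2(8)+4(8) = 48°C
58°C vs 48°C → primer F is higher.

Primer F, 58°C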